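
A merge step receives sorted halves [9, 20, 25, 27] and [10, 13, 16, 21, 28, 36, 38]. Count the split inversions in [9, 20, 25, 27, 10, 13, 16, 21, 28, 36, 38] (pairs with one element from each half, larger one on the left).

11

Take each right-half value and tally the left-half values above it:
r = 10: 20, 25, 27 → 3
r = 13: 20, 25, 27 → 3
r = 16: 20, 25, 27 → 3
r = 21: 25, 27 → 2
r = 28: none → 0
r = 36: none → 0
r = 38: none → 0
Cross-inversions: 3 + 3 + 3 + 2 + 0 + 0 + 0 = 11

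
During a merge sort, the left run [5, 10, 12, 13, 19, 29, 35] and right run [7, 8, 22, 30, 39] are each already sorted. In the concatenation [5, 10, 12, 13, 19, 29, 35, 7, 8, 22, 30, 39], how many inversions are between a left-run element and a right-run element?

Count, for every r in R, how many entries of L exceed r:
r = 7: 10, 12, 13, 19, 29, 35 → 6
r = 8: 10, 12, 13, 19, 29, 35 → 6
r = 22: 29, 35 → 2
r = 30: 35 → 1
r = 39: none → 0
Cross-inversions: 6 + 6 + 2 + 1 + 0 = 15

15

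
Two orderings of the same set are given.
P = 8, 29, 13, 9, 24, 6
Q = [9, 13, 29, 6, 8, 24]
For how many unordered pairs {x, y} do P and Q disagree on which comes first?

8

Assign each item its position (1..6) in the first ordering, then rewrite the second ordering as that position sequence:
positions: 8→1, 29→2, 13→3, 9→4, 24→5, 6→6
second ordering as positions: [4, 3, 2, 6, 1, 5]
Discordant pairs = inversions in this position sequence.
4: 3, 2, 1 → 3
3: 2, 1 → 2
2: 1 → 1
6: 1, 5 → 2
1: 0
5: 0
Total: 3 + 2 + 1 + 2 + 0 + 0 = 8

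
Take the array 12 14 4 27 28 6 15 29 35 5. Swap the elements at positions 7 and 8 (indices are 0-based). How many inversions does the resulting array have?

Positions 7 and 8 hold 29 and 35; after swapping, the array is [12, 14, 4, 27, 28, 6, 15, 35, 29, 5].
Element-by-element contributions:
12 → 4, 6, 5 → 3
14 → 4, 6, 5 → 3
4 → none → 0
27 → 6, 15, 5 → 3
28 → 6, 15, 5 → 3
6 → 5 → 1
15 → 5 → 1
35 → 29, 5 → 2
29 → 5 → 1
5 → none → 0
Sum: 3 + 3 + 0 + 3 + 3 + 1 + 1 + 2 + 1 + 0 = 17

17 inversions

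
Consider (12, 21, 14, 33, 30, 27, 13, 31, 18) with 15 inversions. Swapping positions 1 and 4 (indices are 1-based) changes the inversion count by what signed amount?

Positions 1 and 4 hold 12 and 33; after swapping, the array is [33, 21, 14, 12, 30, 27, 13, 31, 18].
For each element, count later entries that are smaller:
33: 8
21: 4
14: 2
12: 0
30: 3
27: 2
13: 0
31: 1
18: 0
Sum: 8 + 4 + 2 + 0 + 3 + 2 + 0 + 1 + 0 = 20
Change: 20 − 15 = +5

+5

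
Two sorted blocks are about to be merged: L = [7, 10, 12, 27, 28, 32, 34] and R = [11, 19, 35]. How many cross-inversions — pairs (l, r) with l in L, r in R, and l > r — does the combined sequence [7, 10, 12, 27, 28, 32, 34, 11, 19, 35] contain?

There are 9 split inversions.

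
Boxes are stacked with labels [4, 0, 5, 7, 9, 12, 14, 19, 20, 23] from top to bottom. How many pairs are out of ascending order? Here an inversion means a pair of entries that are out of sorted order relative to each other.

1

Count, for each position, how many later elements it exceeds:
4 → 0 → 1
0 → none → 0
5 → none → 0
7 → none → 0
9 → none → 0
12 → none → 0
14 → none → 0
19 → none → 0
20 → none → 0
23 → none → 0
Sum: 1 + 0 + 0 + 0 + 0 + 0 + 0 + 0 + 0 + 0 = 1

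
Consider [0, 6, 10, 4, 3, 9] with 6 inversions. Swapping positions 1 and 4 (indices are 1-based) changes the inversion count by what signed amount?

+1

Positions 1 and 4 hold 0 and 4; after swapping, the array is [4, 6, 10, 0, 3, 9].
For each element, count later entries that are smaller:
4 → 0, 3 → 2
6 → 0, 3 → 2
10 → 0, 3, 9 → 3
0 → none → 0
3 → none → 0
9 → none → 0
Sum: 2 + 2 + 3 + 0 + 0 + 0 = 7
Change: 7 − 6 = +1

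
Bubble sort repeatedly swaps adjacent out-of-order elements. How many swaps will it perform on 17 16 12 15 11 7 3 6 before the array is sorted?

There are 26 adjacent swaps.

Each adjacent swap fixes exactly one inversion, so the minimum swap count equals the number of inversions.
Count inversions — for each element, later elements that are smaller:
17: 16, 12, 15, 11, 7, 3, 6 → 7
16: 12, 15, 11, 7, 3, 6 → 6
12: 11, 7, 3, 6 → 4
15: 11, 7, 3, 6 → 4
11: 7, 3, 6 → 3
7: 3, 6 → 2
3: none → 0
6: none → 0
Total inversions: 7 + 6 + 4 + 4 + 3 + 2 + 0 + 0 = 26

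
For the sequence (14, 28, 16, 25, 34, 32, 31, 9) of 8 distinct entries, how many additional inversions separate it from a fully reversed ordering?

16

Maximum inversions for 8 distinct elements is C(8, 2) = 8·7/2 = 28.
Current inversions — for each element, count later smaller elements:
14: 1
28: 3
16: 1
25: 1
34: 3
32: 2
31: 1
9: 0
Current total: 1 + 3 + 1 + 1 + 3 + 2 + 1 + 0 = 12
Shortfall: 28 − 12 = 16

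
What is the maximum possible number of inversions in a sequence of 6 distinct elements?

15

The maximum occurs when the array is in strictly decreasing order: every one of the C(6, 2) pairs is inverted.
C(6, 2) = 6·5/2 = 15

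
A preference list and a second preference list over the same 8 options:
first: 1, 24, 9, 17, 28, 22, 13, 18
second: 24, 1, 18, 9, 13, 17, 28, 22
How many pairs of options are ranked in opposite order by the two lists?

Assign each item its position (1..8) in the first ordering, then rewrite the second ordering as that position sequence:
positions: 1→1, 24→2, 9→3, 17→4, 28→5, 22→6, 13→7, 18→8
second ordering as positions: [2, 1, 8, 3, 7, 4, 5, 6]
Discordant pairs = inversions in this position sequence.
2: 1 → 1
1: 0
8: 3, 7, 4, 5, 6 → 5
3: 0
7: 4, 5, 6 → 3
4: 0
5: 0
6: 0
Total: 1 + 0 + 5 + 0 + 3 + 0 + 0 + 0 = 9

9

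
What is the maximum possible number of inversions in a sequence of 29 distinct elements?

406 inversions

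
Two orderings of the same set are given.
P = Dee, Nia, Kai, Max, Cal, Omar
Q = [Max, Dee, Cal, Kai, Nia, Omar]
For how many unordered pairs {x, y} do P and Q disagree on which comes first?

Assign each item its position (1..6) in the first ordering, then rewrite the second ordering as that position sequence:
positions: Dee→1, Nia→2, Kai→3, Max→4, Cal→5, Omar→6
second ordering as positions: [4, 1, 5, 3, 2, 6]
Discordant pairs = inversions in this position sequence.
4: 1, 3, 2 → 3
1: 0
5: 3, 2 → 2
3: 2 → 1
2: 0
6: 0
Total: 3 + 0 + 2 + 1 + 0 + 0 = 6

6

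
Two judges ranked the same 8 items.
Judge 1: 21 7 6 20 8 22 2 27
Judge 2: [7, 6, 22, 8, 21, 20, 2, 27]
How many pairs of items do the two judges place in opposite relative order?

7

Assign each item its position (1..8) in the first ordering, then rewrite the second ordering as that position sequence:
positions: 21→1, 7→2, 6→3, 20→4, 8→5, 22→6, 2→7, 27→8
second ordering as positions: [2, 3, 6, 5, 1, 4, 7, 8]
Discordant pairs = inversions in this position sequence.
2: 1 → 1
3: 1 → 1
6: 5, 1, 4 → 3
5: 1, 4 → 2
1: 0
4: 0
7: 0
8: 0
Total: 1 + 1 + 3 + 2 + 0 + 0 + 0 + 0 = 7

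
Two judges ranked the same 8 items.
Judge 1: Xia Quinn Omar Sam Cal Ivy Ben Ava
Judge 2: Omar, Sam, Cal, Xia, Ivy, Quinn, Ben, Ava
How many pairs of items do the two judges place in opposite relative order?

7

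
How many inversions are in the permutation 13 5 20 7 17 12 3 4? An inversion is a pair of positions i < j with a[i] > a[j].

Sweep left to right; for each value list the smaller values that follow it:
13: 5
5: 2
20: 5
7: 2
17: 3
12: 2
3: 0
4: 0
Sum: 5 + 2 + 5 + 2 + 3 + 2 + 0 + 0 = 19

19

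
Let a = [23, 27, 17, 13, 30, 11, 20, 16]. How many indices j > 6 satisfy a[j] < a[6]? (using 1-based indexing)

The element at index 6 is 11.
Elements after it: 20, 16
None of them are smaller than 11.

0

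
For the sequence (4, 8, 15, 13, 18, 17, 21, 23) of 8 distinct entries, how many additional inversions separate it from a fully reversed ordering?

26 inversions short

Maximum inversions for 8 distinct elements is C(8, 2) = 8·7/2 = 28.
Current inversions — for each element, count later smaller elements:
4: 0
8: 0
15: 1
13: 0
18: 1
17: 0
21: 0
23: 0
Current total: 0 + 0 + 1 + 0 + 1 + 0 + 0 + 0 = 2
Shortfall: 28 − 2 = 26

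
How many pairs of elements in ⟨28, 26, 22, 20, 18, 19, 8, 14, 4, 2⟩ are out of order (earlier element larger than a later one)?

43

Element-by-element contributions:
28: 9
26: 8
22: 7
20: 6
18: 4
19: 4
8: 2
14: 2
4: 1
2: 0
Sum: 9 + 8 + 7 + 6 + 4 + 4 + 2 + 2 + 1 + 0 = 43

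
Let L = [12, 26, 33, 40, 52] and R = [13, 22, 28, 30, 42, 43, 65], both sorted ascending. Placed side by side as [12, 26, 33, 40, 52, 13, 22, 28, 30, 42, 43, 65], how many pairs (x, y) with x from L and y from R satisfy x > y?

16

Count, for every r in R, how many entries of L exceed r:
r = 13: 26, 33, 40, 52 → 4
r = 22: 26, 33, 40, 52 → 4
r = 28: 33, 40, 52 → 3
r = 30: 33, 40, 52 → 3
r = 42: 52 → 1
r = 43: 52 → 1
r = 65: none → 0
Cross-inversions: 4 + 4 + 3 + 3 + 1 + 1 + 0 = 16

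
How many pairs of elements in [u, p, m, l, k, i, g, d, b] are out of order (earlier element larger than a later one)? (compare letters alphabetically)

There are 36 inversions.

Element-by-element contributions:
u → p, m, l, k, i, g, d, b → 8
p → m, l, k, i, g, d, b → 7
m → l, k, i, g, d, b → 6
l → k, i, g, d, b → 5
k → i, g, d, b → 4
i → g, d, b → 3
g → d, b → 2
d → b → 1
b → none → 0
Sum: 8 + 7 + 6 + 5 + 4 + 3 + 2 + 1 + 0 = 36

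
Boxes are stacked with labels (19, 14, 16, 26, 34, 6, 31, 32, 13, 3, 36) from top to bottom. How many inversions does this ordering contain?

Count, for each position, how many later elements it exceeds:
19 → 14, 16, 6, 13, 3 → 5
14 → 6, 13, 3 → 3
16 → 6, 13, 3 → 3
26 → 6, 13, 3 → 3
34 → 6, 31, 32, 13, 3 → 5
6 → 3 → 1
31 → 13, 3 → 2
32 → 13, 3 → 2
13 → 3 → 1
3 → none → 0
36 → none → 0
Sum: 5 + 3 + 3 + 3 + 5 + 1 + 2 + 2 + 1 + 0 + 0 = 25

25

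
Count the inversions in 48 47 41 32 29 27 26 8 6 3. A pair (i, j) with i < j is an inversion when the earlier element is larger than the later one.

45 out-of-order pairs

Sweep left to right; for each value list the smaller values that follow it:
48 → 47, 41, 32, 29, 27, 26, 8, 6, 3 → 9
47 → 41, 32, 29, 27, 26, 8, 6, 3 → 8
41 → 32, 29, 27, 26, 8, 6, 3 → 7
32 → 29, 27, 26, 8, 6, 3 → 6
29 → 27, 26, 8, 6, 3 → 5
27 → 26, 8, 6, 3 → 4
26 → 8, 6, 3 → 3
8 → 6, 3 → 2
6 → 3 → 1
3 → none → 0
Sum: 9 + 8 + 7 + 6 + 5 + 4 + 3 + 2 + 1 + 0 = 45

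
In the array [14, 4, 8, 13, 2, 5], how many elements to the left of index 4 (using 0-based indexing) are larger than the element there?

The element at index 4 is 2.
Elements before it: 14, 4, 8, 13
Those larger than 2: 14, 4, 8, 13

4 such elements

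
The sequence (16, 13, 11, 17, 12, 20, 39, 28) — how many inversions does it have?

Element-by-element contributions:
16 → 13, 11, 12 → 3
13 → 11, 12 → 2
11 → none → 0
17 → 12 → 1
12 → none → 0
20 → none → 0
39 → 28 → 1
28 → none → 0
Sum: 3 + 2 + 0 + 1 + 0 + 0 + 1 + 0 = 7

7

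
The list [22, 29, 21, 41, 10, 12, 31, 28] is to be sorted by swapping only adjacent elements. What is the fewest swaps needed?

14 adjacent swaps

Minimum adjacent swaps = number of inversions (each swap of adjacent out-of-order elements removes one inversion and no swap can remove more).
Count inversions — for each element, later elements that are smaller:
22: 21, 10, 12 → 3
29: 21, 10, 12, 28 → 4
21: 10, 12 → 2
41: 10, 12, 31, 28 → 4
10: none → 0
12: none → 0
31: 28 → 1
28: none → 0
Total inversions: 3 + 4 + 2 + 4 + 0 + 0 + 1 + 0 = 14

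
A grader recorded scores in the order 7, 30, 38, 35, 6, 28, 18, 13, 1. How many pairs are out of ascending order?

25

Count, for each position, how many later elements it exceeds:
7: 2
30: 5
38: 6
35: 5
6: 1
28: 3
18: 2
13: 1
1: 0
Sum: 2 + 5 + 6 + 5 + 1 + 3 + 2 + 1 + 0 = 25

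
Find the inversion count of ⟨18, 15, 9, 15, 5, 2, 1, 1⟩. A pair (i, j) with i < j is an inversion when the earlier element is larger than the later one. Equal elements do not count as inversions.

There are 25 inversions.

Sweep left to right; for each value list the smaller values that follow it:
18: 7
15: 5
9: 4
15: 4
5: 3
2: 2
1: 0
1: 0
Sum: 7 + 5 + 4 + 4 + 3 + 2 + 0 + 0 = 25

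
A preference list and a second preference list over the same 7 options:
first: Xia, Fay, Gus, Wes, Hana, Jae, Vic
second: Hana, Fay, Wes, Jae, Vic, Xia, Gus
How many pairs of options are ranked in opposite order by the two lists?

11 pairs

Assign each item its position (1..7) in the first ordering, then rewrite the second ordering as that position sequence:
positions: Xia→1, Fay→2, Gus→3, Wes→4, Hana→5, Jae→6, Vic→7
second ordering as positions: [5, 2, 4, 6, 7, 1, 3]
Discordant pairs = inversions in this position sequence.
5: 2, 4, 1, 3 → 4
2: 1 → 1
4: 1, 3 → 2
6: 1, 3 → 2
7: 1, 3 → 2
1: 0
3: 0
Total: 4 + 1 + 2 + 2 + 2 + 0 + 0 = 11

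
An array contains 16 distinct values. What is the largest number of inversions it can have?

There are 120 inversions.

The maximum occurs when the array is in strictly decreasing order: every one of the C(16, 2) pairs is inverted.
C(16, 2) = 16·15/2 = 120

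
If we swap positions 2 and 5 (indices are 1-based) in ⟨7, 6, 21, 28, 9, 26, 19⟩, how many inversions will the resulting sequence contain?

Inversions: 8

Positions 2 and 5 hold 6 and 9; after swapping, the array is [7, 9, 21, 28, 6, 26, 19].
For each element, count later entries that are smaller:
7 → 6 → 1
9 → 6 → 1
21 → 6, 19 → 2
28 → 6, 26, 19 → 3
6 → none → 0
26 → 19 → 1
19 → none → 0
Sum: 1 + 1 + 2 + 3 + 0 + 1 + 0 = 8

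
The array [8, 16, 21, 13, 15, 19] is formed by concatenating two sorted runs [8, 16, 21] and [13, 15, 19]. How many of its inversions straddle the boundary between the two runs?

Cross-inversions: 5

Count, for every r in R, how many entries of L exceed r:
r = 13: 16, 21 → 2
r = 15: 16, 21 → 2
r = 19: 21 → 1
Cross-inversions: 2 + 2 + 1 = 5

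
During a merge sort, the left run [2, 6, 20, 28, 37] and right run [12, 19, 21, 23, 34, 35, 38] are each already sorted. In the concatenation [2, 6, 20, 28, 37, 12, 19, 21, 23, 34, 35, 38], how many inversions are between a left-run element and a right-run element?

Take each right-half value and tally the left-half values above it:
r = 12: 20, 28, 37 → 3
r = 19: 20, 28, 37 → 3
r = 21: 28, 37 → 2
r = 23: 28, 37 → 2
r = 34: 37 → 1
r = 35: 37 → 1
r = 38: none → 0
Cross-inversions: 3 + 3 + 2 + 2 + 1 + 1 + 0 = 12

12 cross-inversions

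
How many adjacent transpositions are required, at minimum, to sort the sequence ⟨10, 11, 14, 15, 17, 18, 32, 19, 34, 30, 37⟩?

Each adjacent swap fixes exactly one inversion, so the minimum swap count equals the number of inversions.
Count inversions — for each element, later elements that are smaller:
10: none → 0
11: none → 0
14: none → 0
15: none → 0
17: none → 0
18: none → 0
32: 19, 30 → 2
19: none → 0
34: 30 → 1
30: none → 0
37: none → 0
Total inversions: 0 + 0 + 0 + 0 + 0 + 0 + 2 + 0 + 1 + 0 + 0 = 3

Swaps: 3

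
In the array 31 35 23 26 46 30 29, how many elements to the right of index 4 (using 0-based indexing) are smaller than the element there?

The element at index 4 is 46.
Elements after it: 30, 29
Those smaller than 46: 30, 29

2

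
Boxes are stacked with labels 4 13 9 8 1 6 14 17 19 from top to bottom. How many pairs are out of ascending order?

10

Count, for each position, how many later elements it exceeds:
4 → 1 → 1
13 → 9, 8, 1, 6 → 4
9 → 8, 1, 6 → 3
8 → 1, 6 → 2
1 → none → 0
6 → none → 0
14 → none → 0
17 → none → 0
19 → none → 0
Sum: 1 + 4 + 3 + 2 + 0 + 0 + 0 + 0 + 0 = 10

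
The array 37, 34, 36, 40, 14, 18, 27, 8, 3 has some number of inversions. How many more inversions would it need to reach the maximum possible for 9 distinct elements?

7 inversions short

Maximum inversions for 9 distinct elements is C(9, 2) = 9·8/2 = 36.
Current inversions — for each element, count later smaller elements:
37: 7
34: 5
36: 5
40: 5
14: 2
18: 2
27: 2
8: 1
3: 0
Current total: 7 + 5 + 5 + 5 + 2 + 2 + 2 + 1 + 0 = 29
Shortfall: 36 − 29 = 7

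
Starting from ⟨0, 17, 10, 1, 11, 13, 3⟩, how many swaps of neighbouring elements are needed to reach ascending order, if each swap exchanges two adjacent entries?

Adjacent swaps: 9

Minimum adjacent swaps = number of inversions (each swap of adjacent out-of-order elements removes one inversion and no swap can remove more).
Count inversions — for each element, later elements that are smaller:
0: none → 0
17: 10, 1, 11, 13, 3 → 5
10: 1, 3 → 2
1: none → 0
11: 3 → 1
13: 3 → 1
3: none → 0
Total inversions: 0 + 5 + 2 + 0 + 1 + 1 + 0 = 9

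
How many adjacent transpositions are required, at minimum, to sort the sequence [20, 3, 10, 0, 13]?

Adjacent swaps: 6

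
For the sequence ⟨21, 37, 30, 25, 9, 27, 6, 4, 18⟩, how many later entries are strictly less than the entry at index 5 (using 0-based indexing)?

The element at index 5 is 27.
Elements after it: 6, 4, 18
Those smaller than 27: 6, 4, 18

3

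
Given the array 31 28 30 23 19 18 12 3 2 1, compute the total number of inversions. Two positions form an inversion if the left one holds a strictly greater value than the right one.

Element-by-element contributions:
31: 9
28: 7
30: 7
23: 6
19: 5
18: 4
12: 3
3: 2
2: 1
1: 0
Sum: 9 + 7 + 7 + 6 + 5 + 4 + 3 + 2 + 1 + 0 = 44

44 inversions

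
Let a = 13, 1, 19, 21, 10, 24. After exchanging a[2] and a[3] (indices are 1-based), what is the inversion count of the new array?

Positions 2 and 3 hold 1 and 19; after swapping, the array is [13, 19, 1, 21, 10, 24].
Count, for each position, how many later elements it exceeds:
13: 2
19: 2
1: 0
21: 1
10: 0
24: 0
Sum: 2 + 2 + 0 + 1 + 0 + 0 = 5

There are 5 inversions.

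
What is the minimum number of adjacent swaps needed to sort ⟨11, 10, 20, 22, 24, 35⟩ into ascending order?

1 swap

Minimum adjacent swaps = number of inversions (each swap of adjacent out-of-order elements removes one inversion and no swap can remove more).
Count inversions — for each element, later elements that are smaller:
11: 10 → 1
10: none → 0
20: none → 0
22: none → 0
24: none → 0
35: none → 0
Total inversions: 1 + 0 + 0 + 0 + 0 + 0 = 1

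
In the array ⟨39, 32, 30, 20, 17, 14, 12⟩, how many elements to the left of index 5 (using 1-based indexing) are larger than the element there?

4

The element at index 5 is 17.
Elements before it: 39, 32, 30, 20
Those larger than 17: 39, 32, 30, 20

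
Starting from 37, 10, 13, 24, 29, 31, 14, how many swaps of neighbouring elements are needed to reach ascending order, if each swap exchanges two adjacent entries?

9 swaps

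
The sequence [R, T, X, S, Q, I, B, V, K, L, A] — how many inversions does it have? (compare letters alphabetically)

For each element, count later entries that are smaller:
R → Q, I, B, K, L, A → 6
T → S, Q, I, B, K, L, A → 7
X → S, Q, I, B, V, K, L, A → 8
S → Q, I, B, K, L, A → 6
Q → I, B, K, L, A → 5
I → B, A → 2
B → A → 1
V → K, L, A → 3
K → A → 1
L → A → 1
A → none → 0
Sum: 6 + 7 + 8 + 6 + 5 + 2 + 1 + 3 + 1 + 1 + 0 = 40

40 out-of-order pairs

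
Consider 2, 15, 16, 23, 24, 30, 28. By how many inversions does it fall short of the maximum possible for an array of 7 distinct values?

Maximum inversions for 7 distinct elements is C(7, 2) = 7·6/2 = 21.
Current inversions — for each element, count later smaller elements:
2: 0
15: 0
16: 0
23: 0
24: 0
30: 1
28: 0
Current total: 0 + 0 + 0 + 0 + 0 + 1 + 0 = 1
Shortfall: 21 − 1 = 20

20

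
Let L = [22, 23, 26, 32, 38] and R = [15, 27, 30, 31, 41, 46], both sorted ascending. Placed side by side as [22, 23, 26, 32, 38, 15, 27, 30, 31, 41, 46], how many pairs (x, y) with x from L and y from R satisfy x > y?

11 split inversions

Count, for every r in R, how many entries of L exceed r:
r = 15: 22, 23, 26, 32, 38 → 5
r = 27: 32, 38 → 2
r = 30: 32, 38 → 2
r = 31: 32, 38 → 2
r = 41: none → 0
r = 46: none → 0
Cross-inversions: 5 + 2 + 2 + 2 + 0 + 0 = 11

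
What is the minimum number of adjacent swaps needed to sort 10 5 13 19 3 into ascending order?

The minimum number of adjacent swaps to sort an array equals its inversion count, since every such swap removes exactly one inversion.
Count inversions — for each element, later elements that are smaller:
10: 5, 3 → 2
5: 3 → 1
13: 3 → 1
19: 3 → 1
3: none → 0
Total inversions: 2 + 1 + 1 + 1 + 0 = 5

5 swaps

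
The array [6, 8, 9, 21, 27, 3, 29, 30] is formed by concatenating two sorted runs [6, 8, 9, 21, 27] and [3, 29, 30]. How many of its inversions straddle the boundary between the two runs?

5

Take each right-half value and tally the left-half values above it:
r = 3: 6, 8, 9, 21, 27 → 5
r = 29: none → 0
r = 30: none → 0
Cross-inversions: 5 + 0 + 0 = 5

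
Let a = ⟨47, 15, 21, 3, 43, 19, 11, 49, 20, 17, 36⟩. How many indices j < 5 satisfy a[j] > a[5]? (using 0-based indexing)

3

The element at index 5 is 19.
Elements before it: 47, 15, 21, 3, 43
Those larger than 19: 47, 21, 43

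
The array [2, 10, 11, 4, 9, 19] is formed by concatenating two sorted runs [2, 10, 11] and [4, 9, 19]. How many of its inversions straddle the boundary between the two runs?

There are 4 cross-inversions.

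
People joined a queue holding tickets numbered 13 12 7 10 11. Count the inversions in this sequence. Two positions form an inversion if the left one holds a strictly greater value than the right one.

Out-of-order index pairs (1-indexed):
(1,2): 13 > 12
(1,3): 13 > 7
(1,4): 13 > 10
(1,5): 13 > 11
(2,3): 12 > 7
(2,4): 12 > 10
(2,5): 12 > 11
That's 7 pairs.

Out-of-order pairs: 7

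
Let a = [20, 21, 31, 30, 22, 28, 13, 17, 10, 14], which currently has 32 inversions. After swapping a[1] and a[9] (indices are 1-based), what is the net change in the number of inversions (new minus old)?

-5

Positions 1 and 9 hold 20 and 10; after swapping, the array is [10, 21, 31, 30, 22, 28, 13, 17, 20, 14].
Sweep left to right; for each value list the smaller values that follow it:
10 → none → 0
21 → 13, 17, 20, 14 → 4
31 → 30, 22, 28, 13, 17, 20, 14 → 7
30 → 22, 28, 13, 17, 20, 14 → 6
22 → 13, 17, 20, 14 → 4
28 → 13, 17, 20, 14 → 4
13 → none → 0
17 → 14 → 1
20 → 14 → 1
14 → none → 0
Sum: 0 + 4 + 7 + 6 + 4 + 4 + 0 + 1 + 1 + 0 = 27
Change: 27 − 32 = -5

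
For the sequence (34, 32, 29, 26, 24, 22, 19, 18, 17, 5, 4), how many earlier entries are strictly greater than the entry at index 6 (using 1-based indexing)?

5

The element at index 6 is 22.
Elements before it: 34, 32, 29, 26, 24
Those larger than 22: 34, 32, 29, 26, 24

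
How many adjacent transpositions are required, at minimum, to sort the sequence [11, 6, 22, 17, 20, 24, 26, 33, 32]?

Minimum adjacent swaps = number of inversions (each swap of adjacent out-of-order elements removes one inversion and no swap can remove more).
Count inversions — for each element, later elements that are smaller:
11: 6 → 1
6: none → 0
22: 17, 20 → 2
17: none → 0
20: none → 0
24: none → 0
26: none → 0
33: 32 → 1
32: none → 0
Total inversions: 1 + 0 + 2 + 0 + 0 + 0 + 0 + 1 + 0 = 4

Adjacent swaps: 4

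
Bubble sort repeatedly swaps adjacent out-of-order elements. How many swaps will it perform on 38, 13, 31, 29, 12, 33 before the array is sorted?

There are 9 adjacent swaps.

Each adjacent swap fixes exactly one inversion, so the minimum swap count equals the number of inversions.
Count inversions — for each element, later elements that are smaller:
38: 13, 31, 29, 12, 33 → 5
13: 12 → 1
31: 29, 12 → 2
29: 12 → 1
12: none → 0
33: none → 0
Total inversions: 5 + 1 + 2 + 1 + 0 + 0 = 9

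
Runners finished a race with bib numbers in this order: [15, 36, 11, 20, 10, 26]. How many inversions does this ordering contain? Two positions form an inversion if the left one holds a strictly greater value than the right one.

Out-of-order index pairs (0-indexed):
(0,2): 15 > 11
(0,4): 15 > 10
(1,2): 36 > 11
(1,3): 36 > 20
(1,4): 36 > 10
(1,5): 36 > 26
(2,4): 11 > 10
(3,4): 20 > 10
That's 8 pairs.

Inversions: 8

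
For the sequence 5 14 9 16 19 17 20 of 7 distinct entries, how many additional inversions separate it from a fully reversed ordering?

19

Maximum inversions for 7 distinct elements is C(7, 2) = 7·6/2 = 21.
Current inversions — for each element, count later smaller elements:
5: 0
14: 1
9: 0
16: 0
19: 1
17: 0
20: 0
Current total: 0 + 1 + 0 + 0 + 1 + 0 + 0 = 2
Shortfall: 21 − 2 = 19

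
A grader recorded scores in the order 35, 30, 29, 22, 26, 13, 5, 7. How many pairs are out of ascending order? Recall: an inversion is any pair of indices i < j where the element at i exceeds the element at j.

26 inversions

Count, for each position, how many later elements it exceeds:
35: 7
30: 6
29: 5
22: 3
26: 3
13: 2
5: 0
7: 0
Sum: 7 + 6 + 5 + 3 + 3 + 2 + 0 + 0 = 26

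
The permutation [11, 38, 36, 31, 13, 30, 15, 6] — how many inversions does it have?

20 out-of-order pairs

Count, for each position, how many later elements it exceeds:
11 → 6 → 1
38 → 36, 31, 13, 30, 15, 6 → 6
36 → 31, 13, 30, 15, 6 → 5
31 → 13, 30, 15, 6 → 4
13 → 6 → 1
30 → 15, 6 → 2
15 → 6 → 1
6 → none → 0
Sum: 1 + 6 + 5 + 4 + 1 + 2 + 1 + 0 = 20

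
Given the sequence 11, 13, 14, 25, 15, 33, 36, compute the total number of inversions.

Count, for each position, how many later elements it exceeds:
11 → none → 0
13 → none → 0
14 → none → 0
25 → 15 → 1
15 → none → 0
33 → none → 0
36 → none → 0
Sum: 0 + 0 + 0 + 1 + 0 + 0 + 0 = 1

1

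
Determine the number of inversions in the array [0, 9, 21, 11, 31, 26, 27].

Element-by-element contributions:
0: 0
9: 0
21: 1
11: 0
31: 2
26: 0
27: 0
Sum: 0 + 0 + 1 + 0 + 2 + 0 + 0 = 3

3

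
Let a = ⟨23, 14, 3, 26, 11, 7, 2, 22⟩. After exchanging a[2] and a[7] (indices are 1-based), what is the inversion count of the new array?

There are 11 inversions.

Positions 2 and 7 hold 14 and 2; after swapping, the array is [23, 2, 3, 26, 11, 7, 14, 22].
Count, for each position, how many later elements it exceeds:
23 → 2, 3, 11, 7, 14, 22 → 6
2 → none → 0
3 → none → 0
26 → 11, 7, 14, 22 → 4
11 → 7 → 1
7 → none → 0
14 → none → 0
22 → none → 0
Sum: 6 + 0 + 0 + 4 + 1 + 0 + 0 + 0 = 11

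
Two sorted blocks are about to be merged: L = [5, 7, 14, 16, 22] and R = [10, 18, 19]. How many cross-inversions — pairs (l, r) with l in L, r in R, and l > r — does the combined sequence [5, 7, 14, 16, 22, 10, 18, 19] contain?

Take each right-half value and tally the left-half values above it:
r = 10: 14, 16, 22 → 3
r = 18: 22 → 1
r = 19: 22 → 1
Cross-inversions: 3 + 1 + 1 = 5

5 cross-inversions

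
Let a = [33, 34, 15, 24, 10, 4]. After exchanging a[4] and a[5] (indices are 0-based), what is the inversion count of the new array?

Positions 4 and 5 hold 10 and 4; after swapping, the array is [33, 34, 15, 24, 4, 10].
Sweep left to right; for each value list the smaller values that follow it:
33: 4
34: 4
15: 2
24: 2
4: 0
10: 0
Sum: 4 + 4 + 2 + 2 + 0 + 0 = 12

12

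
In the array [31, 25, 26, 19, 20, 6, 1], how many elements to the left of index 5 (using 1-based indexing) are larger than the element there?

3

The element at index 5 is 20.
Elements before it: 31, 25, 26, 19
Those larger than 20: 31, 25, 26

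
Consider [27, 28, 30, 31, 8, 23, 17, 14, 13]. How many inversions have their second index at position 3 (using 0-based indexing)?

0

The element at index 3 is 31.
Elements before it: 27, 28, 30
None of them are larger than 31.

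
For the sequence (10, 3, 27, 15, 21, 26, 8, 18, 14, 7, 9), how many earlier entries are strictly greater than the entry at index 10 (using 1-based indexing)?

The element at index 10 is 7.
Elements before it: 10, 3, 27, 15, 21, 26, 8, 18, 14
Those larger than 7: 10, 27, 15, 21, 26, 8, 18, 14

8 such elements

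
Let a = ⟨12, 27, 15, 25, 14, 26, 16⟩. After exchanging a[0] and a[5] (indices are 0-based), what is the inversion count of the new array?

Inversions: 16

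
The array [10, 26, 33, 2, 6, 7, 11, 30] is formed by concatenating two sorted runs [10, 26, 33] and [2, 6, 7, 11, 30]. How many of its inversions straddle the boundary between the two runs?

Split inversions: 12

Take each right-half value and tally the left-half values above it:
r = 2: 10, 26, 33 → 3
r = 6: 10, 26, 33 → 3
r = 7: 10, 26, 33 → 3
r = 11: 26, 33 → 2
r = 30: 33 → 1
Cross-inversions: 3 + 3 + 3 + 2 + 1 = 12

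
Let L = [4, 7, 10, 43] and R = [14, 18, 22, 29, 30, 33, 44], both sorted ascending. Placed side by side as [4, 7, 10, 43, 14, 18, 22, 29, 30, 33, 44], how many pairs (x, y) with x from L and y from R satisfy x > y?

For each element r of the right run, count left-run elements greater than r:
r = 14: 43 → 1
r = 18: 43 → 1
r = 22: 43 → 1
r = 29: 43 → 1
r = 30: 43 → 1
r = 33: 43 → 1
r = 44: none → 0
Cross-inversions: 1 + 1 + 1 + 1 + 1 + 1 + 0 = 6

6 split inversions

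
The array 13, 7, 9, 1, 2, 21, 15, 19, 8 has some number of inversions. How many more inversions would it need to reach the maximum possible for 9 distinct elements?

Maximum inversions for 9 distinct elements is C(9, 2) = 9·8/2 = 36.
Current inversions — for each element, count later smaller elements:
13: 5
7: 2
9: 3
1: 0
2: 0
21: 3
15: 1
19: 1
8: 0
Current total: 5 + 2 + 3 + 0 + 0 + 3 + 1 + 1 + 0 = 15
Shortfall: 36 − 15 = 21

21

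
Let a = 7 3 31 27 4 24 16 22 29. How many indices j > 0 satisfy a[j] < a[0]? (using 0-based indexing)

2

The element at index 0 is 7.
Elements after it: 3, 31, 27, 4, 24, 16, 22, 29
Those smaller than 7: 3, 4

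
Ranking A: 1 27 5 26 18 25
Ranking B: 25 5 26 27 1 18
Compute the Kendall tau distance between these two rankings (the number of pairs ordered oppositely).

Assign each item its position (1..6) in the first ordering, then rewrite the second ordering as that position sequence:
positions: 1→1, 27→2, 5→3, 26→4, 18→5, 25→6
second ordering as positions: [6, 3, 4, 2, 1, 5]
Discordant pairs = inversions in this position sequence.
6: 3, 4, 2, 1, 5 → 5
3: 2, 1 → 2
4: 2, 1 → 2
2: 1 → 1
1: 0
5: 0
Total: 5 + 2 + 2 + 1 + 0 + 0 = 10

10 discordant pairs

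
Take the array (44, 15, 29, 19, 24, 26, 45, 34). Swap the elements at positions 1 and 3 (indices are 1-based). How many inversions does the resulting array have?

9

Positions 1 and 3 hold 44 and 29; after swapping, the array is [29, 15, 44, 19, 24, 26, 45, 34].
For each element, count later entries that are smaller:
29 → 15, 19, 24, 26 → 4
15 → none → 0
44 → 19, 24, 26, 34 → 4
19 → none → 0
24 → none → 0
26 → none → 0
45 → 34 → 1
34 → none → 0
Sum: 4 + 0 + 4 + 0 + 0 + 0 + 1 + 0 = 9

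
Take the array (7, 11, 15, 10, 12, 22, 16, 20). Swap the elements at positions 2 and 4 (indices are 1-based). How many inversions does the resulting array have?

4

Positions 2 and 4 hold 11 and 10; after swapping, the array is [7, 10, 15, 11, 12, 22, 16, 20].
Sweep left to right; for each value list the smaller values that follow it:
7: 0
10: 0
15: 2
11: 0
12: 0
22: 2
16: 0
20: 0
Sum: 0 + 0 + 2 + 0 + 0 + 2 + 0 + 0 = 4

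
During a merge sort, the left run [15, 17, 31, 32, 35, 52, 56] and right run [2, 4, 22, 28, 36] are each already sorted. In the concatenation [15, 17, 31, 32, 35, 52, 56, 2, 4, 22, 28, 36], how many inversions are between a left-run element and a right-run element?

For each element r of the right run, count left-run elements greater than r:
r = 2: 15, 17, 31, 32, 35, 52, 56 → 7
r = 4: 15, 17, 31, 32, 35, 52, 56 → 7
r = 22: 31, 32, 35, 52, 56 → 5
r = 28: 31, 32, 35, 52, 56 → 5
r = 36: 52, 56 → 2
Cross-inversions: 7 + 7 + 5 + 5 + 2 = 26

26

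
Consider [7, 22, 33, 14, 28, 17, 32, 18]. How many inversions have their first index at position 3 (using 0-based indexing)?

The element at index 3 is 14.
Elements after it: 28, 17, 32, 18
None of them are smaller than 14.

0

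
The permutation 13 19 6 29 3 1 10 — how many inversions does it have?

Sweep left to right; for each value list the smaller values that follow it:
13: 4
19: 4
6: 2
29: 3
3: 1
1: 0
10: 0
Sum: 4 + 4 + 2 + 3 + 1 + 0 + 0 = 14

14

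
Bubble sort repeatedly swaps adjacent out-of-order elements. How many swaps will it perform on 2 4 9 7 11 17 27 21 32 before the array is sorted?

2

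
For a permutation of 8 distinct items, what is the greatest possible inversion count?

28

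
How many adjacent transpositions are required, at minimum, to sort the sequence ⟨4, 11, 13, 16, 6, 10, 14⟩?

7

Minimum adjacent swaps = number of inversions (each swap of adjacent out-of-order elements removes one inversion and no swap can remove more).
Count inversions — for each element, later elements that are smaller:
4: none → 0
11: 6, 10 → 2
13: 6, 10 → 2
16: 6, 10, 14 → 3
6: none → 0
10: none → 0
14: none → 0
Total inversions: 0 + 2 + 2 + 3 + 0 + 0 + 0 = 7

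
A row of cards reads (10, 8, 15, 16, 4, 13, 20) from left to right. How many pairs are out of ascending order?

7 out-of-order pairs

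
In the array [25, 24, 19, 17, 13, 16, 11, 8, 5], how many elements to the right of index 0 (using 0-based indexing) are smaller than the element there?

The element at index 0 is 25.
Elements after it: 24, 19, 17, 13, 16, 11, 8, 5
Those smaller than 25: 24, 19, 17, 13, 16, 11, 8, 5

8 such elements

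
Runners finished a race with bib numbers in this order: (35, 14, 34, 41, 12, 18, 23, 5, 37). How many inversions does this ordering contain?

20

Count, for each position, how many later elements it exceeds:
35: 6
14: 2
34: 4
41: 5
12: 1
18: 1
23: 1
5: 0
37: 0
Sum: 6 + 2 + 4 + 5 + 1 + 1 + 1 + 0 + 0 = 20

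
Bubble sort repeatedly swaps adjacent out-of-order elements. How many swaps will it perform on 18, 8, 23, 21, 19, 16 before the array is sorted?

8

Minimum adjacent swaps = number of inversions (each swap of adjacent out-of-order elements removes one inversion and no swap can remove more).
Count inversions — for each element, later elements that are smaller:
18: 8, 16 → 2
8: none → 0
23: 21, 19, 16 → 3
21: 19, 16 → 2
19: 16 → 1
16: none → 0
Total inversions: 2 + 0 + 3 + 2 + 1 + 0 = 8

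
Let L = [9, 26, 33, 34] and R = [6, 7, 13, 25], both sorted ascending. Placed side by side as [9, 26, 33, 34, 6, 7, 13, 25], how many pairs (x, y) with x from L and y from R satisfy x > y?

Count, for every r in R, how many entries of L exceed r:
r = 6: 9, 26, 33, 34 → 4
r = 7: 9, 26, 33, 34 → 4
r = 13: 26, 33, 34 → 3
r = 25: 26, 33, 34 → 3
Cross-inversions: 4 + 4 + 3 + 3 = 14

14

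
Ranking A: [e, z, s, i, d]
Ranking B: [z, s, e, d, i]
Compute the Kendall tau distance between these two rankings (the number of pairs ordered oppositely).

3

Assign each item its position (1..5) in the first ordering, then rewrite the second ordering as that position sequence:
positions: e→1, z→2, s→3, i→4, d→5
second ordering as positions: [2, 3, 1, 5, 4]
Discordant pairs = inversions in this position sequence.
2: 1 → 1
3: 1 → 1
1: 0
5: 4 → 1
4: 0
Total: 1 + 1 + 0 + 1 + 0 = 3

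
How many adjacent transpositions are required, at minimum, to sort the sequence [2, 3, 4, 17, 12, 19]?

Each adjacent swap fixes exactly one inversion, so the minimum swap count equals the number of inversions.
Count inversions — for each element, later elements that are smaller:
2: none → 0
3: none → 0
4: none → 0
17: 12 → 1
12: none → 0
19: none → 0
Total inversions: 0 + 0 + 0 + 1 + 0 + 0 = 1

1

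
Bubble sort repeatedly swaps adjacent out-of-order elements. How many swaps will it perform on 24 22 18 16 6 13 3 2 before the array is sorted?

27

Each adjacent swap fixes exactly one inversion, so the minimum swap count equals the number of inversions.
Count inversions — for each element, later elements that are smaller:
24: 22, 18, 16, 6, 13, 3, 2 → 7
22: 18, 16, 6, 13, 3, 2 → 6
18: 16, 6, 13, 3, 2 → 5
16: 6, 13, 3, 2 → 4
6: 3, 2 → 2
13: 3, 2 → 2
3: 2 → 1
2: none → 0
Total inversions: 7 + 6 + 5 + 4 + 2 + 2 + 1 + 0 = 27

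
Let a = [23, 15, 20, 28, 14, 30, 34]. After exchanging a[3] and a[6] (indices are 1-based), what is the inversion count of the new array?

9 inversions

Positions 3 and 6 hold 20 and 30; after swapping, the array is [23, 15, 30, 28, 14, 20, 34].
Element-by-element contributions:
23 → 15, 14, 20 → 3
15 → 14 → 1
30 → 28, 14, 20 → 3
28 → 14, 20 → 2
14 → none → 0
20 → none → 0
34 → none → 0
Sum: 3 + 1 + 3 + 2 + 0 + 0 + 0 = 9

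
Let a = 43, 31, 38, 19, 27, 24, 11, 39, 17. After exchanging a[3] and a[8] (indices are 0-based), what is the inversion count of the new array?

Positions 3 and 8 hold 19 and 17; after swapping, the array is [43, 31, 38, 17, 27, 24, 11, 39, 19].
For each element, count later entries that are smaller:
43 → 31, 38, 17, 27, 24, 11, 39, 19 → 8
31 → 17, 27, 24, 11, 19 → 5
38 → 17, 27, 24, 11, 19 → 5
17 → 11 → 1
27 → 24, 11, 19 → 3
24 → 11, 19 → 2
11 → none → 0
39 → 19 → 1
19 → none → 0
Sum: 8 + 5 + 5 + 1 + 3 + 2 + 0 + 1 + 0 = 25

25 inversions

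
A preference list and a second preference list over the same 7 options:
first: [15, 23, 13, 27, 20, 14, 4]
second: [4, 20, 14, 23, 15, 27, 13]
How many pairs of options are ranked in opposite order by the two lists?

Assign each item its position (1..7) in the first ordering, then rewrite the second ordering as that position sequence:
positions: 15→1, 23→2, 13→3, 27→4, 20→5, 14→6, 4→7
second ordering as positions: [7, 5, 6, 2, 1, 4, 3]
Discordant pairs = inversions in this position sequence.
7: 5, 6, 2, 1, 4, 3 → 6
5: 2, 1, 4, 3 → 4
6: 2, 1, 4, 3 → 4
2: 1 → 1
1: 0
4: 3 → 1
3: 0
Total: 6 + 4 + 4 + 1 + 0 + 1 + 0 = 16

16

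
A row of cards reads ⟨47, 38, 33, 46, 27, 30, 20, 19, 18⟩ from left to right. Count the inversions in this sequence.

33 inversions

For each element, count later entries that are smaller:
47: 8
38: 6
33: 5
46: 5
27: 3
30: 3
20: 2
19: 1
18: 0
Sum: 8 + 6 + 5 + 5 + 3 + 3 + 2 + 1 + 0 = 33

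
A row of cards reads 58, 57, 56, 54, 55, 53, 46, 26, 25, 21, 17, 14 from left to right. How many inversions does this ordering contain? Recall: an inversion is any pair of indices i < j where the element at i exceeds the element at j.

65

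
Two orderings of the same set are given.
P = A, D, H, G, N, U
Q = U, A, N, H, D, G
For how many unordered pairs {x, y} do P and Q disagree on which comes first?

Assign each item its position (1..6) in the first ordering, then rewrite the second ordering as that position sequence:
positions: A→1, D→2, H→3, G→4, N→5, U→6
second ordering as positions: [6, 1, 5, 3, 2, 4]
Discordant pairs = inversions in this position sequence.
6: 1, 5, 3, 2, 4 → 5
1: 0
5: 3, 2, 4 → 3
3: 2 → 1
2: 0
4: 0
Total: 5 + 0 + 3 + 1 + 0 + 0 = 9

9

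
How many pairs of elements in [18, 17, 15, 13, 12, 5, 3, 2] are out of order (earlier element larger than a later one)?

28 inversions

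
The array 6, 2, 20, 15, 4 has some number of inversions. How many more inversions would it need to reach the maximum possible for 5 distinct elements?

5 inversions short

Maximum inversions for 5 distinct elements is C(5, 2) = 5·4/2 = 10.
Current inversions — for each element, count later smaller elements:
6: 2
2: 0
20: 2
15: 1
4: 0
Current total: 2 + 0 + 2 + 1 + 0 = 5
Shortfall: 10 − 5 = 5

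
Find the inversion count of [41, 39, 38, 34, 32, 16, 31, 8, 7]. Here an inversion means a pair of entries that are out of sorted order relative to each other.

There are 35 out-of-order pairs.

Element-by-element contributions:
41: 8
39: 7
38: 6
34: 5
32: 4
16: 2
31: 2
8: 1
7: 0
Sum: 8 + 7 + 6 + 5 + 4 + 2 + 2 + 1 + 0 = 35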